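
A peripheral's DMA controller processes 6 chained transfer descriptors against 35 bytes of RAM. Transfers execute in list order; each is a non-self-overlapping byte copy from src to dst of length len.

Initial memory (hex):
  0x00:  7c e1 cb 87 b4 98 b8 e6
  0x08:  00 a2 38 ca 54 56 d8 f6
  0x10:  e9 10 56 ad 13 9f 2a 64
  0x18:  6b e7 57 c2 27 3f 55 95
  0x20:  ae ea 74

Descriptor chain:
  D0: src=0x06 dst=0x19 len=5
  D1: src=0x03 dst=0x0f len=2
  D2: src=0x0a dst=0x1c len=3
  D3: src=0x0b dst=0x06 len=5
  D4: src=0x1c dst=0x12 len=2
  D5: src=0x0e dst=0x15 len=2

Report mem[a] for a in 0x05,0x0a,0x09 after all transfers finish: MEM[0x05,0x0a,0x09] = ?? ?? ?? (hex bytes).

MEM[0x05,0x0a,0x09] = 98 87 d8

[0] 0x06->0x19 len=5 : b8 e6 00 a2 38
[1] 0x03->0x0f len=2 : 87 b4
[2] 0x0a->0x1c len=3 : 38 ca 54
[3] 0x0b->0x06 len=5 : ca 54 56 d8 87
[4] 0x1c->0x12 len=2 : 38 ca
[5] 0x0e->0x15 len=2 : d8 87
query mem[0x05]=0x98, mem[0x0a]=0x87, mem[0x09]=0xd8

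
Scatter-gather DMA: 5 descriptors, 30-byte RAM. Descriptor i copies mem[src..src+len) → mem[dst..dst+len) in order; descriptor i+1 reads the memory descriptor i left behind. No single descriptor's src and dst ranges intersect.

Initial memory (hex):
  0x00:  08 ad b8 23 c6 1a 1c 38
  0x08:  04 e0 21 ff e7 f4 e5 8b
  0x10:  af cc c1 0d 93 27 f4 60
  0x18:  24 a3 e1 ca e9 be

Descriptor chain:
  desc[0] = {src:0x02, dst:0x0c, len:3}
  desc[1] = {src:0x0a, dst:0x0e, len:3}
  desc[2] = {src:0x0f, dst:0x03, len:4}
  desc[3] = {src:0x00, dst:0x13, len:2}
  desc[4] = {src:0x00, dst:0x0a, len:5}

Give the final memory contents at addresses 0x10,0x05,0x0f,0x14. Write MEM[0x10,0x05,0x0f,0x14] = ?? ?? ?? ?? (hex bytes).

MEM[0x10,0x05,0x0f,0x14] = b8 cc ff ad

  after D0: wrote 3B at 0x0c = b823c6
  after D1: wrote 3B at 0x0e = 21ffb8
  after D2: wrote 4B at 0x03 = ffb8ccc1
  after D3: wrote 2B at 0x13 = 08ad
  after D4: wrote 5B at 0x0a = 08adb8ffb8
query mem[0x10]=0xb8, mem[0x05]=0xcc, mem[0x0f]=0xff, mem[0x14]=0xad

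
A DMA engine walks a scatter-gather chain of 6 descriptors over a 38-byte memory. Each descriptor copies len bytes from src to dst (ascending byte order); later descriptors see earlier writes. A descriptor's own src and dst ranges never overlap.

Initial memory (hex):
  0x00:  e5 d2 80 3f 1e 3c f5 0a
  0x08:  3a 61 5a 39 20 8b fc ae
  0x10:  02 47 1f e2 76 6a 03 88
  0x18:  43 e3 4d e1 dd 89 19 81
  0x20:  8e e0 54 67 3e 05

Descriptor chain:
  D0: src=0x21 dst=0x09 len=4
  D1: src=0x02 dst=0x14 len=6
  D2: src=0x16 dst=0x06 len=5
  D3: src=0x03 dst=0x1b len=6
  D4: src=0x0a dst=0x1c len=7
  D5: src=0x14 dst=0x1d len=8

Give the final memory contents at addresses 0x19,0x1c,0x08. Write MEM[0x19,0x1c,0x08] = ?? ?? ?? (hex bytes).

D0: mem[0x09..0x0c] <- [e0 54 67 3e]
D1: mem[0x14..0x19] <- [80 3f 1e 3c f5 0a]
D2: mem[0x06..0x0a] <- [1e 3c f5 0a 4d]
D3: mem[0x1b..0x20] <- [3f 1e 3c 1e 3c f5]
D4: mem[0x1c..0x22] <- [4d 67 3e 8b fc ae 02]
D5: mem[0x1d..0x24] <- [80 3f 1e 3c f5 0a 4d 3f]
query mem[0x19]=0x0a, mem[0x1c]=0x4d, mem[0x08]=0xf5

MEM[0x19,0x1c,0x08] = 0a 4d f5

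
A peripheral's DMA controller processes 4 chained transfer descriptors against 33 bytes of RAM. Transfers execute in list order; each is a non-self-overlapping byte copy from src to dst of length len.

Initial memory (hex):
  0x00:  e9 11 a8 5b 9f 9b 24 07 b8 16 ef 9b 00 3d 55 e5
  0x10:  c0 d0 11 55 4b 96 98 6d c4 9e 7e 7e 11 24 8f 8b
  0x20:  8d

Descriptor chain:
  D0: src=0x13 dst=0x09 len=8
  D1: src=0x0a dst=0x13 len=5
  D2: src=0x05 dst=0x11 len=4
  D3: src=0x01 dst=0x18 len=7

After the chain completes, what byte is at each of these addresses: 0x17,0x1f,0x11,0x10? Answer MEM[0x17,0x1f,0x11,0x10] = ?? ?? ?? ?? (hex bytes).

  after D0: wrote 8B at 0x09 = 554b96986dc49e7e
  after D1: wrote 5B at 0x13 = 4b96986dc4
  after D2: wrote 4B at 0x11 = 9b2407b8
  after D3: wrote 7B at 0x18 = 11a85b9f9b2407
query mem[0x17]=0xc4, mem[0x1f]=0x8b, mem[0x11]=0x9b, mem[0x10]=0x7e

MEM[0x17,0x1f,0x11,0x10] = c4 8b 9b 7e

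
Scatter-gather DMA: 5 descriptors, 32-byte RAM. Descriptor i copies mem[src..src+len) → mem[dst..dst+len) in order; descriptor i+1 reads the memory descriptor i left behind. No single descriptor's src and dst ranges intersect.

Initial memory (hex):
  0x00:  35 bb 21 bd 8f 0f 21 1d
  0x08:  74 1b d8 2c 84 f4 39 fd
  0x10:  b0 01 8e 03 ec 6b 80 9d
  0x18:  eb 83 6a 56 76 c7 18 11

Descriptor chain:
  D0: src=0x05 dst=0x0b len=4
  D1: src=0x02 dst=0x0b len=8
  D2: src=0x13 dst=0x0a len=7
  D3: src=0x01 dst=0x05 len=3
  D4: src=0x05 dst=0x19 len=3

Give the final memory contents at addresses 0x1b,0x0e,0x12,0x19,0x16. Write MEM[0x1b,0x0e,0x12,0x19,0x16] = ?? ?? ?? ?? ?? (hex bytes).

MEM[0x1b,0x0e,0x12,0x19,0x16] = bd 9d 1b bb 80

D0: mem[0x0b..0x0e] <- [0f 21 1d 74]
D1: mem[0x0b..0x12] <- [21 bd 8f 0f 21 1d 74 1b]
D2: mem[0x0a..0x10] <- [03 ec 6b 80 9d eb 83]
D3: mem[0x05..0x07] <- [bb 21 bd]
D4: mem[0x19..0x1b] <- [bb 21 bd]
query mem[0x1b]=0xbd, mem[0x0e]=0x9d, mem[0x12]=0x1b, mem[0x19]=0xbb, mem[0x16]=0x80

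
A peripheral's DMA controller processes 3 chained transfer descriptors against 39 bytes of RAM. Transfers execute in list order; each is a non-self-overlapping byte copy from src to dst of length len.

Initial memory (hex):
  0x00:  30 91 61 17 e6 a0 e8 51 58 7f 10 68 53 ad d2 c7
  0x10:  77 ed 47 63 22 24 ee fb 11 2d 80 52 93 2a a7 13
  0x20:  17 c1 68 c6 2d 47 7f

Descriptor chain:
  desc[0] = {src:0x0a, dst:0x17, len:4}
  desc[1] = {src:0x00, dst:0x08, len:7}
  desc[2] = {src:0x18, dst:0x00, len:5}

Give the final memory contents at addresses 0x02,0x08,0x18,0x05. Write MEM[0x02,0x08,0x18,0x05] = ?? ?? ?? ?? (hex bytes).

MEM[0x02,0x08,0x18,0x05] = ad 30 68 a0

[0] 0x0a->0x17 len=4 : 10 68 53 ad
[1] 0x00->0x08 len=7 : 30 91 61 17 e6 a0 e8
[2] 0x18->0x00 len=5 : 68 53 ad 52 93
query mem[0x02]=0xad, mem[0x08]=0x30, mem[0x18]=0x68, mem[0x05]=0xa0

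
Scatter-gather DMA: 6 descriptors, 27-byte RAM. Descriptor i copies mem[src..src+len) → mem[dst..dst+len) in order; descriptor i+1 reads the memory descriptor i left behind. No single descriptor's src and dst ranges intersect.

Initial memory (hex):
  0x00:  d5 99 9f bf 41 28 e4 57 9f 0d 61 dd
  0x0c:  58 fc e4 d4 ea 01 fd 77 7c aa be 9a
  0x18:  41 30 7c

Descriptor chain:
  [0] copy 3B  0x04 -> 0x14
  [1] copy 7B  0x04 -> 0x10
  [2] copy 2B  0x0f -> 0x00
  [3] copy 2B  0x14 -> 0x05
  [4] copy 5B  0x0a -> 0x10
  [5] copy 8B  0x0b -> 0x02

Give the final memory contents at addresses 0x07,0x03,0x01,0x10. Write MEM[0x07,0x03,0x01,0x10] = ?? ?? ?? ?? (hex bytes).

[0] 0x04->0x14 len=3 : 41 28 e4
[1] 0x04->0x10 len=7 : 41 28 e4 57 9f 0d 61
[2] 0x0f->0x00 len=2 : d4 41
[3] 0x14->0x05 len=2 : 9f 0d
[4] 0x0a->0x10 len=5 : 61 dd 58 fc e4
[5] 0x0b->0x02 len=8 : dd 58 fc e4 d4 61 dd 58
query mem[0x07]=0x61, mem[0x03]=0x58, mem[0x01]=0x41, mem[0x10]=0x61

MEM[0x07,0x03,0x01,0x10] = 61 58 41 61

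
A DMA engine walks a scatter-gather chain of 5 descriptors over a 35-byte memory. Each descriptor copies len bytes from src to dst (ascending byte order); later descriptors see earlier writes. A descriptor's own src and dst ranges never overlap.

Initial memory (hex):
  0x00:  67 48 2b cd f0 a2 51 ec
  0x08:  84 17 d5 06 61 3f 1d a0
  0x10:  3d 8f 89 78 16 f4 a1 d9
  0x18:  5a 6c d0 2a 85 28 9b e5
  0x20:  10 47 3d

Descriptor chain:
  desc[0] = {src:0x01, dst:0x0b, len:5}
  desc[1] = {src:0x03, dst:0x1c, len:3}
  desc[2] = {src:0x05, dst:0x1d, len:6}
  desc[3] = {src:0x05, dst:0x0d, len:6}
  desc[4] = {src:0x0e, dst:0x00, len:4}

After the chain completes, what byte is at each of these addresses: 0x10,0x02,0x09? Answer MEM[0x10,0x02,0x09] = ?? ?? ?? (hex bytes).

[0] 0x01->0x0b len=5 : 48 2b cd f0 a2
[1] 0x03->0x1c len=3 : cd f0 a2
[2] 0x05->0x1d len=6 : a2 51 ec 84 17 d5
[3] 0x05->0x0d len=6 : a2 51 ec 84 17 d5
[4] 0x0e->0x00 len=4 : 51 ec 84 17
query mem[0x10]=0x84, mem[0x02]=0x84, mem[0x09]=0x17

MEM[0x10,0x02,0x09] = 84 84 17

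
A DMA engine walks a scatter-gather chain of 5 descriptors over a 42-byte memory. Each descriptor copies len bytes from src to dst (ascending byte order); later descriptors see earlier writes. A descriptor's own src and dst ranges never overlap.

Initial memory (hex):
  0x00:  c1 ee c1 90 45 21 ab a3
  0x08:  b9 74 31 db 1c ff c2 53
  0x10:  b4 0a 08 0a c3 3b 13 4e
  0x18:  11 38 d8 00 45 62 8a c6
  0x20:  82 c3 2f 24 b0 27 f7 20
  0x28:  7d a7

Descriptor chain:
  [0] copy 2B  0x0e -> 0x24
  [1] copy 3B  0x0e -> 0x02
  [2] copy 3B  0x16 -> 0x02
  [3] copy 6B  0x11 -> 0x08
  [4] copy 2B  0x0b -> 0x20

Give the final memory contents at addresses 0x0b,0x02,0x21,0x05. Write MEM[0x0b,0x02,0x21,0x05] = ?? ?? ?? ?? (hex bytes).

MEM[0x0b,0x02,0x21,0x05] = c3 13 3b 21

D0: mem[0x24..0x25] <- [c2 53]
D1: mem[0x02..0x04] <- [c2 53 b4]
D2: mem[0x02..0x04] <- [13 4e 11]
D3: mem[0x08..0x0d] <- [0a 08 0a c3 3b 13]
D4: mem[0x20..0x21] <- [c3 3b]
query mem[0x0b]=0xc3, mem[0x02]=0x13, mem[0x21]=0x3b, mem[0x05]=0x21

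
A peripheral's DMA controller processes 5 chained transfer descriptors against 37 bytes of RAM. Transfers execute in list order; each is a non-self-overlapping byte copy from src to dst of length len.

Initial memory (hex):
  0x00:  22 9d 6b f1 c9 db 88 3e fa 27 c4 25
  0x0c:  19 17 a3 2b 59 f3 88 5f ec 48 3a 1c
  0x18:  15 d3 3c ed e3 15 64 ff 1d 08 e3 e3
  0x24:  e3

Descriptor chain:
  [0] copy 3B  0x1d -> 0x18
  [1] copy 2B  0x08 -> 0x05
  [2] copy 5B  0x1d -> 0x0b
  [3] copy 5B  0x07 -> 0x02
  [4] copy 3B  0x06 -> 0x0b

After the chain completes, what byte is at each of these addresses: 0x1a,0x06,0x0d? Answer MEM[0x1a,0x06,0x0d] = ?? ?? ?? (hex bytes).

MEM[0x1a,0x06,0x0d] = ff 15 fa

D0: mem[0x18..0x1a] <- [15 64 ff]
D1: mem[0x05..0x06] <- [fa 27]
D2: mem[0x0b..0x0f] <- [15 64 ff 1d 08]
D3: mem[0x02..0x06] <- [3e fa 27 c4 15]
D4: mem[0x0b..0x0d] <- [15 3e fa]
query mem[0x1a]=0xff, mem[0x06]=0x15, mem[0x0d]=0xfa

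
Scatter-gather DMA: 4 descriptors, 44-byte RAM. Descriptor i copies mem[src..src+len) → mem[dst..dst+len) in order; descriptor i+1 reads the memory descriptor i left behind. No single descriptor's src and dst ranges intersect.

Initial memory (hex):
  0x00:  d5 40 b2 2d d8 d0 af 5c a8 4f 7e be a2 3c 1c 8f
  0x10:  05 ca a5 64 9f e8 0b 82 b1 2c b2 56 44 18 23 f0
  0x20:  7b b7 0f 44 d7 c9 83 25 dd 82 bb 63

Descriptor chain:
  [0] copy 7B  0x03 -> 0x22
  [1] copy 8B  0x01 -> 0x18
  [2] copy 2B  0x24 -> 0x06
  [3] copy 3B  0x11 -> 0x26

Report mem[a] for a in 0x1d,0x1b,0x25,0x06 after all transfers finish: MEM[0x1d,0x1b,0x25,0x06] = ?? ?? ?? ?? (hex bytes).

[0] 0x03->0x22 len=7 : 2d d8 d0 af 5c a8 4f
[1] 0x01->0x18 len=8 : 40 b2 2d d8 d0 af 5c a8
[2] 0x24->0x06 len=2 : d0 af
[3] 0x11->0x26 len=3 : ca a5 64
query mem[0x1d]=0xaf, mem[0x1b]=0xd8, mem[0x25]=0xaf, mem[0x06]=0xd0

MEM[0x1d,0x1b,0x25,0x06] = af d8 af d0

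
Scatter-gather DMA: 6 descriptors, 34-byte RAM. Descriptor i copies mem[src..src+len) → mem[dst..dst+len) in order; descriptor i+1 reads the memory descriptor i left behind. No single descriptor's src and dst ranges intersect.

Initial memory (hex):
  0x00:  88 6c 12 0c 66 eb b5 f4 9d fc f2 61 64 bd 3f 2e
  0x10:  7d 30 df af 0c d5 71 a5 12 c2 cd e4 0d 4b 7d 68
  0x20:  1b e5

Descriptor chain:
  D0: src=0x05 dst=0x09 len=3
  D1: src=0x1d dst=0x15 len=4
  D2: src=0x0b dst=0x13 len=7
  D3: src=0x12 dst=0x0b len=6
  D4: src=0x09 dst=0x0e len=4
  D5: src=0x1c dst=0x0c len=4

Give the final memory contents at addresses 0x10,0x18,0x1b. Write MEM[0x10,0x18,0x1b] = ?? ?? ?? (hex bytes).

#0 dst[0x09+3] := {0xeb,0xb5,0xf4}
#1 dst[0x15+4] := {0x4b,0x7d,0x68,0x1b}
#2 dst[0x13+7] := {0xf4,0x64,0xbd,0x3f,0x2e,0x7d,0x30}
#3 dst[0x0b+6] := {0xdf,0xf4,0x64,0xbd,0x3f,0x2e}
#4 dst[0x0e+4] := {0xeb,0xb5,0xdf,0xf4}
#5 dst[0x0c+4] := {0x0d,0x4b,0x7d,0x68}
query mem[0x10]=0xdf, mem[0x18]=0x7d, mem[0x1b]=0xe4

MEM[0x10,0x18,0x1b] = df 7d e4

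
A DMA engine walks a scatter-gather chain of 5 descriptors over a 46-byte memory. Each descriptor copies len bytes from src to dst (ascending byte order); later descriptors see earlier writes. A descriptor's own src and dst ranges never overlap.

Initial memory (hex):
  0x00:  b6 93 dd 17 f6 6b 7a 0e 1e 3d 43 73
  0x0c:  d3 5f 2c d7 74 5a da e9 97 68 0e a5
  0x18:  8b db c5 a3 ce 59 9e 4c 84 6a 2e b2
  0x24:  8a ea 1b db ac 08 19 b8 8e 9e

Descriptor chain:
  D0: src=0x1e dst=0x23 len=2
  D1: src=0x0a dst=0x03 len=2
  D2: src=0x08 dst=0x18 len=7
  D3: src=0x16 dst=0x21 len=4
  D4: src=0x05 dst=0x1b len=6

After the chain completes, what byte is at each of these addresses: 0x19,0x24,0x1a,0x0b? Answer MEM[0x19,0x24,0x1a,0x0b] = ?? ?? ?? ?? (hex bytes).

MEM[0x19,0x24,0x1a,0x0b] = 3d 3d 43 73

  after D0: wrote 2B at 0x23 = 9e4c
  after D1: wrote 2B at 0x03 = 4373
  after D2: wrote 7B at 0x18 = 1e3d4373d35f2c
  after D3: wrote 4B at 0x21 = 0ea51e3d
  after D4: wrote 6B at 0x1b = 6b7a0e1e3d43
query mem[0x19]=0x3d, mem[0x24]=0x3d, mem[0x1a]=0x43, mem[0x0b]=0x73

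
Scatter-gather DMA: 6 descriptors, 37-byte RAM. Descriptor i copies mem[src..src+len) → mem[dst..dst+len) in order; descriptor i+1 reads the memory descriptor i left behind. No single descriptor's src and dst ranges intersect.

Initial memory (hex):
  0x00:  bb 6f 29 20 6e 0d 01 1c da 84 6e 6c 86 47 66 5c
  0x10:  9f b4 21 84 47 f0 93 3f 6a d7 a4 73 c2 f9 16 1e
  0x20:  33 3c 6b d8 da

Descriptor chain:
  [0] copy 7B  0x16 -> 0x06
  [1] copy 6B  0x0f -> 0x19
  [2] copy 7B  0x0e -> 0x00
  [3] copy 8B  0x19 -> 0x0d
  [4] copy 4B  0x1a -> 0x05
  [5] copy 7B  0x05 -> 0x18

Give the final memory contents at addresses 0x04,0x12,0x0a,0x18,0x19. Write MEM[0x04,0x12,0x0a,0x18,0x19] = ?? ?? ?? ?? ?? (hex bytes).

D0: mem[0x06..0x0c] <- [93 3f 6a d7 a4 73 c2]
D1: mem[0x19..0x1e] <- [5c 9f b4 21 84 47]
D2: mem[0x00..0x06] <- [66 5c 9f b4 21 84 47]
D3: mem[0x0d..0x14] <- [5c 9f b4 21 84 47 1e 33]
D4: mem[0x05..0x08] <- [9f b4 21 84]
D5: mem[0x18..0x1e] <- [9f b4 21 84 d7 a4 73]
query mem[0x04]=0x21, mem[0x12]=0x47, mem[0x0a]=0xa4, mem[0x18]=0x9f, mem[0x19]=0xb4

MEM[0x04,0x12,0x0a,0x18,0x19] = 21 47 a4 9f b4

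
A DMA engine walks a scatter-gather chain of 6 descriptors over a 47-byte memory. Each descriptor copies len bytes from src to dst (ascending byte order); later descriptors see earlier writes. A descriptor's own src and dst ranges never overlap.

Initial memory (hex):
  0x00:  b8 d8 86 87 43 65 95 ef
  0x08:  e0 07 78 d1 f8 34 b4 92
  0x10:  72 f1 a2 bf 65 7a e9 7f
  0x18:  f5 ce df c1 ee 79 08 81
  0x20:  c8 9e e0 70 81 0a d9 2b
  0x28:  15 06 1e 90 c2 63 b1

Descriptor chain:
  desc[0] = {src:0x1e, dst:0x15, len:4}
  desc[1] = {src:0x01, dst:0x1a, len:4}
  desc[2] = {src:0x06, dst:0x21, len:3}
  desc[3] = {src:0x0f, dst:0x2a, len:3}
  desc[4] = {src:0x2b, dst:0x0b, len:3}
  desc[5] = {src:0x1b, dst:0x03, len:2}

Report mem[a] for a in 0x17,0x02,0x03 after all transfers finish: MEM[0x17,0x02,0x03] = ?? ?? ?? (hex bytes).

MEM[0x17,0x02,0x03] = c8 86 86

  after D0: wrote 4B at 0x15 = 0881c89e
  after D1: wrote 4B at 0x1a = d8868743
  after D2: wrote 3B at 0x21 = 95efe0
  after D3: wrote 3B at 0x2a = 9272f1
  after D4: wrote 3B at 0x0b = 72f163
  after D5: wrote 2B at 0x03 = 8687
query mem[0x17]=0xc8, mem[0x02]=0x86, mem[0x03]=0x86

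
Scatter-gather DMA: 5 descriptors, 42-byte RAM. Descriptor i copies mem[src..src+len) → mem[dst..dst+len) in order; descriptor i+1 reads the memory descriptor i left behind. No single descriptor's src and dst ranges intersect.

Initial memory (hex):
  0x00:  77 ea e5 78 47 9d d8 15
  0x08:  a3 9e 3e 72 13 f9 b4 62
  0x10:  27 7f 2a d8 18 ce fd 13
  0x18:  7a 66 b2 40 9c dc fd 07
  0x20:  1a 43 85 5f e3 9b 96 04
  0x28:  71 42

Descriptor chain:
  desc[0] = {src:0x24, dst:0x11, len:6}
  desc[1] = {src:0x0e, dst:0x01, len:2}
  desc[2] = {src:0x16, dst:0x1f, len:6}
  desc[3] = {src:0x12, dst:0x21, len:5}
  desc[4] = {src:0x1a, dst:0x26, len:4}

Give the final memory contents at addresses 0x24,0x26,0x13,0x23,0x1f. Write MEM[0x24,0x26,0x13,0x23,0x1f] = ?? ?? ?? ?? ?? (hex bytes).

[0] 0x24->0x11 len=6 : e3 9b 96 04 71 42
[1] 0x0e->0x01 len=2 : b4 62
[2] 0x16->0x1f len=6 : 42 13 7a 66 b2 40
[3] 0x12->0x21 len=5 : 9b 96 04 71 42
[4] 0x1a->0x26 len=4 : b2 40 9c dc
query mem[0x24]=0x71, mem[0x26]=0xb2, mem[0x13]=0x96, mem[0x23]=0x04, mem[0x1f]=0x42

MEM[0x24,0x26,0x13,0x23,0x1f] = 71 b2 96 04 42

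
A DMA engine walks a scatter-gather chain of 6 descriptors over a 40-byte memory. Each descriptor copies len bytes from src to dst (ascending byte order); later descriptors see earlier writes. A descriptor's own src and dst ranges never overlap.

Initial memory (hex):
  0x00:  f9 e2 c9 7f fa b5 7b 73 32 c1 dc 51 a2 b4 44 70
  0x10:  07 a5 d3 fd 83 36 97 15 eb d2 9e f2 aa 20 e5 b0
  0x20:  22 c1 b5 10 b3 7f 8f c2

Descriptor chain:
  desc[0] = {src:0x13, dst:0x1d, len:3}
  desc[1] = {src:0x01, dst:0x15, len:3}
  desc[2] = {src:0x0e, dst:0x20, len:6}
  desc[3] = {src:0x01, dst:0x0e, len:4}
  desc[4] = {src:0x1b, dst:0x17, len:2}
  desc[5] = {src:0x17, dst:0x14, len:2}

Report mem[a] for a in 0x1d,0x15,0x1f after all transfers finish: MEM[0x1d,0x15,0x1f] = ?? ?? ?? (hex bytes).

MEM[0x1d,0x15,0x1f] = fd aa 36

#0 dst[0x1d+3] := {0xfd,0x83,0x36}
#1 dst[0x15+3] := {0xe2,0xc9,0x7f}
#2 dst[0x20+6] := {0x44,0x70,0x07,0xa5,0xd3,0xfd}
#3 dst[0x0e+4] := {0xe2,0xc9,0x7f,0xfa}
#4 dst[0x17+2] := {0xf2,0xaa}
#5 dst[0x14+2] := {0xf2,0xaa}
query mem[0x1d]=0xfd, mem[0x15]=0xaa, mem[0x1f]=0x36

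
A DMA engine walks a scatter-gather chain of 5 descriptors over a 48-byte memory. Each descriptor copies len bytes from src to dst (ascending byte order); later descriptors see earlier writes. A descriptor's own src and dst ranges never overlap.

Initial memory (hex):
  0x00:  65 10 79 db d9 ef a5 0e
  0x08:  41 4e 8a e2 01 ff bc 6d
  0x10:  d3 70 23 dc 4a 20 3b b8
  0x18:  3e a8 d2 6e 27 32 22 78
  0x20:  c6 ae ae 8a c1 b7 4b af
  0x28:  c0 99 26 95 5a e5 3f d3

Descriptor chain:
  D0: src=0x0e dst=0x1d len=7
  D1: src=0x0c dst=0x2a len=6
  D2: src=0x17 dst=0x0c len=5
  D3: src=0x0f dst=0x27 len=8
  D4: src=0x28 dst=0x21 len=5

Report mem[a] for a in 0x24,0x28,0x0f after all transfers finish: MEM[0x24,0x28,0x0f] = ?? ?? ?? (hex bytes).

MEM[0x24,0x28,0x0f] = dc 6e d2

[0] 0x0e->0x1d len=7 : bc 6d d3 70 23 dc 4a
[1] 0x0c->0x2a len=6 : 01 ff bc 6d d3 70
[2] 0x17->0x0c len=5 : b8 3e a8 d2 6e
[3] 0x0f->0x27 len=8 : d2 6e 70 23 dc 4a 20 3b
[4] 0x28->0x21 len=5 : 6e 70 23 dc 4a
query mem[0x24]=0xdc, mem[0x28]=0x6e, mem[0x0f]=0xd2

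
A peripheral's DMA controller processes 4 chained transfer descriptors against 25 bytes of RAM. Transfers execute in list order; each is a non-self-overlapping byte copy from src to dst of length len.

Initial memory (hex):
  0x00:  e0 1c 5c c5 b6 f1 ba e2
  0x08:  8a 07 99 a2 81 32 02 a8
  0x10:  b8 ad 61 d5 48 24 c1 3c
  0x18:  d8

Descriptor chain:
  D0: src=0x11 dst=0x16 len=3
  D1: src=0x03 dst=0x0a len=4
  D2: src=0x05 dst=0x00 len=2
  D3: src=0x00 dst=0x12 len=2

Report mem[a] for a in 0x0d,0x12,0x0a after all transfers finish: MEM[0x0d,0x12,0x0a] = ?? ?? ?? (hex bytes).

#0 dst[0x16+3] := {0xad,0x61,0xd5}
#1 dst[0x0a+4] := {0xc5,0xb6,0xf1,0xba}
#2 dst[0x00+2] := {0xf1,0xba}
#3 dst[0x12+2] := {0xf1,0xba}
query mem[0x0d]=0xba, mem[0x12]=0xf1, mem[0x0a]=0xc5

MEM[0x0d,0x12,0x0a] = ba f1 c5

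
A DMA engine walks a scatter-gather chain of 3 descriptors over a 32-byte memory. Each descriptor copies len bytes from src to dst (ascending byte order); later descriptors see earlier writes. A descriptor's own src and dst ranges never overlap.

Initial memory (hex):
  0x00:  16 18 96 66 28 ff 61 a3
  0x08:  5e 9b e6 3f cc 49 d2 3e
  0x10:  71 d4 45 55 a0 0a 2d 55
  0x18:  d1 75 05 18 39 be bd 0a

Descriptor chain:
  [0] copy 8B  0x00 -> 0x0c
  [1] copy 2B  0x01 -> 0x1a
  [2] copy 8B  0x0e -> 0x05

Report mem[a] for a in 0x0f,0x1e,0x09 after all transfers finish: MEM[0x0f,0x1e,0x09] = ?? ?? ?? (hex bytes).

MEM[0x0f,0x1e,0x09] = 66 bd 61

#0 dst[0x0c+8] := {0x16,0x18,0x96,0x66,0x28,0xff,0x61,0xa3}
#1 dst[0x1a+2] := {0x18,0x96}
#2 dst[0x05+8] := {0x96,0x66,0x28,0xff,0x61,0xa3,0xa0,0x0a}
query mem[0x0f]=0x66, mem[0x1e]=0xbd, mem[0x09]=0x61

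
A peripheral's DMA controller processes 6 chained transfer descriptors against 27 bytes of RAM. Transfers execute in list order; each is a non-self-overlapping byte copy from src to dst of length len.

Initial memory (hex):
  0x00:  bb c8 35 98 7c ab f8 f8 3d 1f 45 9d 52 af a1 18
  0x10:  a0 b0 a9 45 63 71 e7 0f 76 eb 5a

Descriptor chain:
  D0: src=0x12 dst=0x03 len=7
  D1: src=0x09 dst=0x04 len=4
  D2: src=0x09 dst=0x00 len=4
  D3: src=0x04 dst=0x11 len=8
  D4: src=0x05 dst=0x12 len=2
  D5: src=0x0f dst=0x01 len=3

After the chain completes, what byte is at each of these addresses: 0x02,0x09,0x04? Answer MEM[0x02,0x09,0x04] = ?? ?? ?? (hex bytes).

MEM[0x02,0x09,0x04] = a0 76 76

  after D0: wrote 7B at 0x03 = a9456371e70f76
  after D1: wrote 4B at 0x04 = 76459d52
  after D2: wrote 4B at 0x00 = 76459d52
  after D3: wrote 8B at 0x11 = 76459d520f76459d
  after D4: wrote 2B at 0x12 = 459d
  after D5: wrote 3B at 0x01 = 18a076
query mem[0x02]=0xa0, mem[0x09]=0x76, mem[0x04]=0x76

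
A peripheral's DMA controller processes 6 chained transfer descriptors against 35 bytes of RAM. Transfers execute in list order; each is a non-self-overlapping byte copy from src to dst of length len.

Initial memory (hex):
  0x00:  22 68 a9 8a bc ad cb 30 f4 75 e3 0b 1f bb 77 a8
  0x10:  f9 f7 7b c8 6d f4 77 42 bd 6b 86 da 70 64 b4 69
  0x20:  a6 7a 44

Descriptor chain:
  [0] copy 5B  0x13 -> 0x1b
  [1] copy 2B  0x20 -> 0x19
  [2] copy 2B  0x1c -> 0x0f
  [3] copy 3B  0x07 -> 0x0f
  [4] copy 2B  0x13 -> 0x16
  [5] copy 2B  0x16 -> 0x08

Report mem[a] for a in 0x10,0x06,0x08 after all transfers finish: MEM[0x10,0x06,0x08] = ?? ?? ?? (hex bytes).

D0: mem[0x1b..0x1f] <- [c8 6d f4 77 42]
D1: mem[0x19..0x1a] <- [a6 7a]
D2: mem[0x0f..0x10] <- [6d f4]
D3: mem[0x0f..0x11] <- [30 f4 75]
D4: mem[0x16..0x17] <- [c8 6d]
D5: mem[0x08..0x09] <- [c8 6d]
query mem[0x10]=0xf4, mem[0x06]=0xcb, mem[0x08]=0xc8

MEM[0x10,0x06,0x08] = f4 cb c8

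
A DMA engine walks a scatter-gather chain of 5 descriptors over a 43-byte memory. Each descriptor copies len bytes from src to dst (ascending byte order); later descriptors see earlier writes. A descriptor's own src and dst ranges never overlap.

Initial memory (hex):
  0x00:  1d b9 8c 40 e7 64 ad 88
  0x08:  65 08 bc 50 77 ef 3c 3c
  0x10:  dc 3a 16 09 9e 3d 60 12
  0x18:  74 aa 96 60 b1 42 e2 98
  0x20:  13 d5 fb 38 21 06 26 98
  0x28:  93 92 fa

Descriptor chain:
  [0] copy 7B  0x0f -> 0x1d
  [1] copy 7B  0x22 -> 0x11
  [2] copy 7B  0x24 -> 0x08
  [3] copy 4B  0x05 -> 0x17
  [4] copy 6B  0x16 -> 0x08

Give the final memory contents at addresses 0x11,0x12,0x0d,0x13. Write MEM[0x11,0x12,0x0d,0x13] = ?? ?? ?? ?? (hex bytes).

#0 dst[0x1d+7] := {0x3c,0xdc,0x3a,0x16,0x09,0x9e,0x3d}
#1 dst[0x11+7] := {0x9e,0x3d,0x21,0x06,0x26,0x98,0x93}
#2 dst[0x08+7] := {0x21,0x06,0x26,0x98,0x93,0x92,0xfa}
#3 dst[0x17+4] := {0x64,0xad,0x88,0x21}
#4 dst[0x08+6] := {0x98,0x64,0xad,0x88,0x21,0x60}
query mem[0x11]=0x9e, mem[0x12]=0x3d, mem[0x0d]=0x60, mem[0x13]=0x21

MEM[0x11,0x12,0x0d,0x13] = 9e 3d 60 21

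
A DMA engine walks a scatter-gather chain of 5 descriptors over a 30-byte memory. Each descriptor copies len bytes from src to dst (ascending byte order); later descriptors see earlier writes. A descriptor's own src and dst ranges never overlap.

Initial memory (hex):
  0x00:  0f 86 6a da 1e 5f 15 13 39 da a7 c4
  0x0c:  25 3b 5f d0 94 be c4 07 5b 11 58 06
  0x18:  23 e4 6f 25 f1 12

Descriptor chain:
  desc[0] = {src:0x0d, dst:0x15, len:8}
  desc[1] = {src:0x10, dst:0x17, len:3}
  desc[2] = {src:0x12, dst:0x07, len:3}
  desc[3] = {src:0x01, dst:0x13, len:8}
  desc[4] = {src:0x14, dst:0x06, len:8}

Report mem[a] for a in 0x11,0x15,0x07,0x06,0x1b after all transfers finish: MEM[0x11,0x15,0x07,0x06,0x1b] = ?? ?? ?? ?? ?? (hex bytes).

MEM[0x11,0x15,0x07,0x06,0x1b] = be da da 6a 07

#0 dst[0x15+8] := {0x3b,0x5f,0xd0,0x94,0xbe,0xc4,0x07,0x5b}
#1 dst[0x17+3] := {0x94,0xbe,0xc4}
#2 dst[0x07+3] := {0xc4,0x07,0x5b}
#3 dst[0x13+8] := {0x86,0x6a,0xda,0x1e,0x5f,0x15,0xc4,0x07}
#4 dst[0x06+8] := {0x6a,0xda,0x1e,0x5f,0x15,0xc4,0x07,0x07}
query mem[0x11]=0xbe, mem[0x15]=0xda, mem[0x07]=0xda, mem[0x06]=0x6a, mem[0x1b]=0x07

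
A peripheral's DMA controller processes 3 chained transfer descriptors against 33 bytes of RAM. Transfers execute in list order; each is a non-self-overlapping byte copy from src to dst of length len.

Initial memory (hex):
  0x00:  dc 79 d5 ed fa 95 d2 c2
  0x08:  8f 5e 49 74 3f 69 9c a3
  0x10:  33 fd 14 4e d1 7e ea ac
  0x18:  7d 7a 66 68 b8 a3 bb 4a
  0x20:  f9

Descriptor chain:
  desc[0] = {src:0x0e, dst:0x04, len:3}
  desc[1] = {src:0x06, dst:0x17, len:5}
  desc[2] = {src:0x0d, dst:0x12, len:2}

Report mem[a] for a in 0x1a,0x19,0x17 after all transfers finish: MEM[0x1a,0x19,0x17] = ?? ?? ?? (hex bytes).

MEM[0x1a,0x19,0x17] = 5e 8f 33

[0] 0x0e->0x04 len=3 : 9c a3 33
[1] 0x06->0x17 len=5 : 33 c2 8f 5e 49
[2] 0x0d->0x12 len=2 : 69 9c
query mem[0x1a]=0x5e, mem[0x19]=0x8f, mem[0x17]=0x33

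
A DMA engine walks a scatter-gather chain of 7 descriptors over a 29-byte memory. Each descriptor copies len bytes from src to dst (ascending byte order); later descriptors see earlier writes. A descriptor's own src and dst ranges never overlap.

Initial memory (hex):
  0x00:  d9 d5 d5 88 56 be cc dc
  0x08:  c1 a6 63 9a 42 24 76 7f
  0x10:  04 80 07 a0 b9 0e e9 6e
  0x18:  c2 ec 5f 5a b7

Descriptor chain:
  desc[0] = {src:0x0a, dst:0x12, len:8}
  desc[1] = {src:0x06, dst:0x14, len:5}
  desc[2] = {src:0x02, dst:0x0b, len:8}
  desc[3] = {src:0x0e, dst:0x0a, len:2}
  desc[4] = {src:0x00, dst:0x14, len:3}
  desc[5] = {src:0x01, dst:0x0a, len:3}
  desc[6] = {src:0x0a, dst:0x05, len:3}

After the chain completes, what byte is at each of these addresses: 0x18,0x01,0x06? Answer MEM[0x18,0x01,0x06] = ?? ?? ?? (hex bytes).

  after D0: wrote 8B at 0x12 = 639a4224767f0480
  after D1: wrote 5B at 0x14 = ccdcc1a663
  after D2: wrote 8B at 0x0b = d58856beccdcc1a6
  after D3: wrote 2B at 0x0a = becc
  after D4: wrote 3B at 0x14 = d9d5d5
  after D5: wrote 3B at 0x0a = d5d588
  after D6: wrote 3B at 0x05 = d5d588
query mem[0x18]=0x63, mem[0x01]=0xd5, mem[0x06]=0xd5

MEM[0x18,0x01,0x06] = 63 d5 d5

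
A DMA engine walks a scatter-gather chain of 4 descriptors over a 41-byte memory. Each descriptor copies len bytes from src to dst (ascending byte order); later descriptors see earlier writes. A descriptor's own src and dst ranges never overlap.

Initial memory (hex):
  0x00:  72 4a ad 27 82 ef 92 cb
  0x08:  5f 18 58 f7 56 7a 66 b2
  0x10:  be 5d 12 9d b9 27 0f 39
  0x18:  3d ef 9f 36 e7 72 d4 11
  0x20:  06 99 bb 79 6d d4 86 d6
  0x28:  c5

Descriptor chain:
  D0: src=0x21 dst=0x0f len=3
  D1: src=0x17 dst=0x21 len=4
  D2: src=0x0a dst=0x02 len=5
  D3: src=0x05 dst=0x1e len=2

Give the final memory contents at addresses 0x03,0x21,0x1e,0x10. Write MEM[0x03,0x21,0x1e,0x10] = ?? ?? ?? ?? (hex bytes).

[0] 0x21->0x0f len=3 : 99 bb 79
[1] 0x17->0x21 len=4 : 39 3d ef 9f
[2] 0x0a->0x02 len=5 : 58 f7 56 7a 66
[3] 0x05->0x1e len=2 : 7a 66
query mem[0x03]=0xf7, mem[0x21]=0x39, mem[0x1e]=0x7a, mem[0x10]=0xbb

MEM[0x03,0x21,0x1e,0x10] = f7 39 7a bb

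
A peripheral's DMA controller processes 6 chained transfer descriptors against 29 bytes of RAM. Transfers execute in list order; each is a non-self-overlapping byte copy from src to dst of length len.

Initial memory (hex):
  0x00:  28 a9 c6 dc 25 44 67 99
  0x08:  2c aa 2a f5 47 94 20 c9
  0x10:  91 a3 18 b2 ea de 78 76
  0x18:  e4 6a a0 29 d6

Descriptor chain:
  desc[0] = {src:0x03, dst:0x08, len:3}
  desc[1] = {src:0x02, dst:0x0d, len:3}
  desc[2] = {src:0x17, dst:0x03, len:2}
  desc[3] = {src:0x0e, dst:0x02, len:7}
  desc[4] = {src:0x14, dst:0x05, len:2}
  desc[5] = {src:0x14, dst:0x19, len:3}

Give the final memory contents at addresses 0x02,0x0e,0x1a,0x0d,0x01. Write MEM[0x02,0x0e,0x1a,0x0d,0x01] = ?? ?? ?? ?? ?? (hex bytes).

[0] 0x03->0x08 len=3 : dc 25 44
[1] 0x02->0x0d len=3 : c6 dc 25
[2] 0x17->0x03 len=2 : 76 e4
[3] 0x0e->0x02 len=7 : dc 25 91 a3 18 b2 ea
[4] 0x14->0x05 len=2 : ea de
[5] 0x14->0x19 len=3 : ea de 78
query mem[0x02]=0xdc, mem[0x0e]=0xdc, mem[0x1a]=0xde, mem[0x0d]=0xc6, mem[0x01]=0xa9

MEM[0x02,0x0e,0x1a,0x0d,0x01] = dc dc de c6 a9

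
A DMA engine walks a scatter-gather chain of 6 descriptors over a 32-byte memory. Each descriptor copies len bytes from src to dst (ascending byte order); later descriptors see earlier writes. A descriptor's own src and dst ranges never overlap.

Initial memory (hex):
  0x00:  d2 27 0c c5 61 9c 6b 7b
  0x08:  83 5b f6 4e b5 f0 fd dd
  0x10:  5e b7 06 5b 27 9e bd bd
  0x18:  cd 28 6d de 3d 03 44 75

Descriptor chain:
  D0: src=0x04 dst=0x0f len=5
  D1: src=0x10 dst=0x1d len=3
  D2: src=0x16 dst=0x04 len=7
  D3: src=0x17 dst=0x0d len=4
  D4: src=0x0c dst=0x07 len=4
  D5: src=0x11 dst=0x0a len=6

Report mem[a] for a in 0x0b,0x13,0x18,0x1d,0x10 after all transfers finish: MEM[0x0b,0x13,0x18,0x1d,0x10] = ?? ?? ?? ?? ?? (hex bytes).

MEM[0x0b,0x13,0x18,0x1d,0x10] = 7b 83 cd 9c 6d

[0] 0x04->0x0f len=5 : 61 9c 6b 7b 83
[1] 0x10->0x1d len=3 : 9c 6b 7b
[2] 0x16->0x04 len=7 : bd bd cd 28 6d de 3d
[3] 0x17->0x0d len=4 : bd cd 28 6d
[4] 0x0c->0x07 len=4 : b5 bd cd 28
[5] 0x11->0x0a len=6 : 6b 7b 83 27 9e bd
query mem[0x0b]=0x7b, mem[0x13]=0x83, mem[0x18]=0xcd, mem[0x1d]=0x9c, mem[0x10]=0x6d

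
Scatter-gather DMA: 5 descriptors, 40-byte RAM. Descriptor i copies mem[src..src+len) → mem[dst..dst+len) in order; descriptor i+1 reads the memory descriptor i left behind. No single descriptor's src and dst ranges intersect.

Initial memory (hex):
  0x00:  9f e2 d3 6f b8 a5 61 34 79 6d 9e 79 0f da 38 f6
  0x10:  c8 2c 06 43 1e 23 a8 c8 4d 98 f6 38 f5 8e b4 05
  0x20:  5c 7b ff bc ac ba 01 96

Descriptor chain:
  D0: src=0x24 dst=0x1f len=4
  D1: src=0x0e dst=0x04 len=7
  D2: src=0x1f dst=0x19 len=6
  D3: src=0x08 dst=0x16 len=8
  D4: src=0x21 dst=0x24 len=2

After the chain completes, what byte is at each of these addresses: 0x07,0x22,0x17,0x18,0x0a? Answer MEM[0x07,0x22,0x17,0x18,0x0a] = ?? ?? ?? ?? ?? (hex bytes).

MEM[0x07,0x22,0x17,0x18,0x0a] = 2c 96 43 1e 1e

  after D0: wrote 4B at 0x1f = acba0196
  after D1: wrote 7B at 0x04 = 38f6c82c06431e
  after D2: wrote 6B at 0x19 = acba0196bcac
  after D3: wrote 8B at 0x16 = 06431e790fda38f6
  after D4: wrote 2B at 0x24 = 0196
query mem[0x07]=0x2c, mem[0x22]=0x96, mem[0x17]=0x43, mem[0x18]=0x1e, mem[0x0a]=0x1e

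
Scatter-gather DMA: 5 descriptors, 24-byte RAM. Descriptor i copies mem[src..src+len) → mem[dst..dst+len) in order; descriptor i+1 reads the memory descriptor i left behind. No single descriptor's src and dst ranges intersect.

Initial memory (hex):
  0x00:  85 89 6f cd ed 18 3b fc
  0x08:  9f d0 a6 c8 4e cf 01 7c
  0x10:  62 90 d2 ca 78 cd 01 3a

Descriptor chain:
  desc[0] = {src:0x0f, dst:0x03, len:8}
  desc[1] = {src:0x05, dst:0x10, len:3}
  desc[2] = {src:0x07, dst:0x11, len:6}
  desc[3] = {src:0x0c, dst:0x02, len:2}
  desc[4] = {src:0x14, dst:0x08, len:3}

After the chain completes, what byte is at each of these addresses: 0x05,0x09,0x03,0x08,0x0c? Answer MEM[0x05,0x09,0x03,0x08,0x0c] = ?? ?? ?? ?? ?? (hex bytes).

MEM[0x05,0x09,0x03,0x08,0x0c] = 90 c8 cf 01 4e

[0] 0x0f->0x03 len=8 : 7c 62 90 d2 ca 78 cd 01
[1] 0x05->0x10 len=3 : 90 d2 ca
[2] 0x07->0x11 len=6 : ca 78 cd 01 c8 4e
[3] 0x0c->0x02 len=2 : 4e cf
[4] 0x14->0x08 len=3 : 01 c8 4e
query mem[0x05]=0x90, mem[0x09]=0xc8, mem[0x03]=0xcf, mem[0x08]=0x01, mem[0x0c]=0x4e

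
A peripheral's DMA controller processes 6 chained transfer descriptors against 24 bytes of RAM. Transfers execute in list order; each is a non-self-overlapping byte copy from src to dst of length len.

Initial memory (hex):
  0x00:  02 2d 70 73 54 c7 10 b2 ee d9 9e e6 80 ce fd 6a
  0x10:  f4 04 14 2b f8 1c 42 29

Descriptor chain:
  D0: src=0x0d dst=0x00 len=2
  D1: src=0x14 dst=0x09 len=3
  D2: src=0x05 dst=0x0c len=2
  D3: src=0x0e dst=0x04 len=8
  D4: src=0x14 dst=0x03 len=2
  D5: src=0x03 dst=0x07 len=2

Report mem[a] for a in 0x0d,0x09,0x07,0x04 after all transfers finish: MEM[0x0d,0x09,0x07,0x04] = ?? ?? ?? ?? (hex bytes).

MEM[0x0d,0x09,0x07,0x04] = 10 2b f8 1c

D0: mem[0x00..0x01] <- [ce fd]
D1: mem[0x09..0x0b] <- [f8 1c 42]
D2: mem[0x0c..0x0d] <- [c7 10]
D3: mem[0x04..0x0b] <- [fd 6a f4 04 14 2b f8 1c]
D4: mem[0x03..0x04] <- [f8 1c]
D5: mem[0x07..0x08] <- [f8 1c]
query mem[0x0d]=0x10, mem[0x09]=0x2b, mem[0x07]=0xf8, mem[0x04]=0x1c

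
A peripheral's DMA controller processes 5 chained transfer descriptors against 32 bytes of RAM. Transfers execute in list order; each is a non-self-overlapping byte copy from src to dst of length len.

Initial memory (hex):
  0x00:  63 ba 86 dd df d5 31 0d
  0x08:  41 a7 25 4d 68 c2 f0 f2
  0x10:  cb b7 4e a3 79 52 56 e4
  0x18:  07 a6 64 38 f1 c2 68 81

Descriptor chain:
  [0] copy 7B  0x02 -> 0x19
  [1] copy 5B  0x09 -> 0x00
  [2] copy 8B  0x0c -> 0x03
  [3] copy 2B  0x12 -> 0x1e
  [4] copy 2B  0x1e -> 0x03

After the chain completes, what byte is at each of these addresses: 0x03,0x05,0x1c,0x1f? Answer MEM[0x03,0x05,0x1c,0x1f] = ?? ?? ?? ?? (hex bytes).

  after D0: wrote 7B at 0x19 = 86dddfd5310d41
  after D1: wrote 5B at 0x00 = a7254d68c2
  after D2: wrote 8B at 0x03 = 68c2f0f2cbb74ea3
  after D3: wrote 2B at 0x1e = 4ea3
  after D4: wrote 2B at 0x03 = 4ea3
query mem[0x03]=0x4e, mem[0x05]=0xf0, mem[0x1c]=0xd5, mem[0x1f]=0xa3

MEM[0x03,0x05,0x1c,0x1f] = 4e f0 d5 a3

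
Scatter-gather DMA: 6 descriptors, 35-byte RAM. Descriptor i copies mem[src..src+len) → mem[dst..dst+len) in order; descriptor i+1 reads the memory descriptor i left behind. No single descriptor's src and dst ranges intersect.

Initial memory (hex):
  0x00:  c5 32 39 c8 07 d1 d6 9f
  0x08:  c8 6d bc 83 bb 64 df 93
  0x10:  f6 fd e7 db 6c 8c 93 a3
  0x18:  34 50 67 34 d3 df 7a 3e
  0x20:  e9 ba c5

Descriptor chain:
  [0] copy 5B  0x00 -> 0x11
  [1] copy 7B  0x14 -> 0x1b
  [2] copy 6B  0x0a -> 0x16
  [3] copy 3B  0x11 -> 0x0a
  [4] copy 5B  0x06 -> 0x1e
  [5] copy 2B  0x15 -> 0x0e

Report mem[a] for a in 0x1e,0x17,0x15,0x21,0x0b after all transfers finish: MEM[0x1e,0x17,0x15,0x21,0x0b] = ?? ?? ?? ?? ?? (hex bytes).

#0 dst[0x11+5] := {0xc5,0x32,0x39,0xc8,0x07}
#1 dst[0x1b+7] := {0xc8,0x07,0x93,0xa3,0x34,0x50,0x67}
#2 dst[0x16+6] := {0xbc,0x83,0xbb,0x64,0xdf,0x93}
#3 dst[0x0a+3] := {0xc5,0x32,0x39}
#4 dst[0x1e+5] := {0xd6,0x9f,0xc8,0x6d,0xc5}
#5 dst[0x0e+2] := {0x07,0xbc}
query mem[0x1e]=0xd6, mem[0x17]=0x83, mem[0x15]=0x07, mem[0x21]=0x6d, mem[0x0b]=0x32

MEM[0x1e,0x17,0x15,0x21,0x0b] = d6 83 07 6d 32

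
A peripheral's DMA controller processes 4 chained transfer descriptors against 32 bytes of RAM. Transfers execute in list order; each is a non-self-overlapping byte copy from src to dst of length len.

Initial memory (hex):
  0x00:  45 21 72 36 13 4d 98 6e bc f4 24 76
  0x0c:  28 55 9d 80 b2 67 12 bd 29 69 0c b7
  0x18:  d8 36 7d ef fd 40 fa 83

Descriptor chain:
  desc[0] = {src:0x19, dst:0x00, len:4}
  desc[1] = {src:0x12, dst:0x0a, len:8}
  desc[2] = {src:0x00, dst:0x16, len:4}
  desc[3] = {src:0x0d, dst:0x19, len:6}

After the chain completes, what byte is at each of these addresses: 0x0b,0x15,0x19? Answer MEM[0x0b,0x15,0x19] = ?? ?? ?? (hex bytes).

D0: mem[0x00..0x03] <- [36 7d ef fd]
D1: mem[0x0a..0x11] <- [12 bd 29 69 0c b7 d8 36]
D2: mem[0x16..0x19] <- [36 7d ef fd]
D3: mem[0x19..0x1e] <- [69 0c b7 d8 36 12]
query mem[0x0b]=0xbd, mem[0x15]=0x69, mem[0x19]=0x69

MEM[0x0b,0x15,0x19] = bd 69 69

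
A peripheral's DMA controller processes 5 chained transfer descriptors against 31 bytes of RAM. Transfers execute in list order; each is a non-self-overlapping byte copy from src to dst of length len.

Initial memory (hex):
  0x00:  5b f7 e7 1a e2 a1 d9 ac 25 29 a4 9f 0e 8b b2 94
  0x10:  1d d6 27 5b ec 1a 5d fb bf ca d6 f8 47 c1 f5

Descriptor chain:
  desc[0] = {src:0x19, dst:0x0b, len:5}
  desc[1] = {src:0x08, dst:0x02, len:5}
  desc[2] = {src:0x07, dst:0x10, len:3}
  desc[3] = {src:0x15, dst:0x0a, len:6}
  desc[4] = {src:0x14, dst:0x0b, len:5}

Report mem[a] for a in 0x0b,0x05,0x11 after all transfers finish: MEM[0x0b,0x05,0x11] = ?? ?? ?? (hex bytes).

[0] 0x19->0x0b len=5 : ca d6 f8 47 c1
[1] 0x08->0x02 len=5 : 25 29 a4 ca d6
[2] 0x07->0x10 len=3 : ac 25 29
[3] 0x15->0x0a len=6 : 1a 5d fb bf ca d6
[4] 0x14->0x0b len=5 : ec 1a 5d fb bf
query mem[0x0b]=0xec, mem[0x05]=0xca, mem[0x11]=0x25

MEM[0x0b,0x05,0x11] = ec ca 25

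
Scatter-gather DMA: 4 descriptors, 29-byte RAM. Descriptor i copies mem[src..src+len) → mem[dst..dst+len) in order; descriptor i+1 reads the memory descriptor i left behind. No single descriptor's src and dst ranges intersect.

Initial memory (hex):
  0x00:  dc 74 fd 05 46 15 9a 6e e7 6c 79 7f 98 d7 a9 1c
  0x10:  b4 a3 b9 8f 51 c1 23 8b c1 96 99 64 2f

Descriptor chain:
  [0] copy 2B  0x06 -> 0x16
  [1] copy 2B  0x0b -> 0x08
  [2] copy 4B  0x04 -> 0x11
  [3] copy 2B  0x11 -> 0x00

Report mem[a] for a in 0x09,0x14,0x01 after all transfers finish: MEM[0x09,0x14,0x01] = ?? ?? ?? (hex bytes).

#0 dst[0x16+2] := {0x9a,0x6e}
#1 dst[0x08+2] := {0x7f,0x98}
#2 dst[0x11+4] := {0x46,0x15,0x9a,0x6e}
#3 dst[0x00+2] := {0x46,0x15}
query mem[0x09]=0x98, mem[0x14]=0x6e, mem[0x01]=0x15

MEM[0x09,0x14,0x01] = 98 6e 15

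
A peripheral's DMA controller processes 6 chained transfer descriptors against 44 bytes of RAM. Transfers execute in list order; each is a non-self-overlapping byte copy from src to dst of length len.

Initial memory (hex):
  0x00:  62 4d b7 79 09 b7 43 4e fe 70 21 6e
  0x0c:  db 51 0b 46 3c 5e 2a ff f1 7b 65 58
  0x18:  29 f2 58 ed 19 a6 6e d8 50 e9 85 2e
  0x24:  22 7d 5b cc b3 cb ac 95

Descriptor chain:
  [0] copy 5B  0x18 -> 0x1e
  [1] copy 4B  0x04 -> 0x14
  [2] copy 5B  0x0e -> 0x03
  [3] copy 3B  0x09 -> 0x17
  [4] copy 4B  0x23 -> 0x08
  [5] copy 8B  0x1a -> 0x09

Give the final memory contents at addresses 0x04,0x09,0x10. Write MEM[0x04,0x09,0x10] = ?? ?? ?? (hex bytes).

  after D0: wrote 5B at 0x1e = 29f258ed19
  after D1: wrote 4B at 0x14 = 09b7434e
  after D2: wrote 5B at 0x03 = 0b463c5e2a
  after D3: wrote 3B at 0x17 = 70216e
  after D4: wrote 4B at 0x08 = 2e227d5b
  after D5: wrote 8B at 0x09 = 58ed19a629f258ed
query mem[0x04]=0x46, mem[0x09]=0x58, mem[0x10]=0xed

MEM[0x04,0x09,0x10] = 46 58 ed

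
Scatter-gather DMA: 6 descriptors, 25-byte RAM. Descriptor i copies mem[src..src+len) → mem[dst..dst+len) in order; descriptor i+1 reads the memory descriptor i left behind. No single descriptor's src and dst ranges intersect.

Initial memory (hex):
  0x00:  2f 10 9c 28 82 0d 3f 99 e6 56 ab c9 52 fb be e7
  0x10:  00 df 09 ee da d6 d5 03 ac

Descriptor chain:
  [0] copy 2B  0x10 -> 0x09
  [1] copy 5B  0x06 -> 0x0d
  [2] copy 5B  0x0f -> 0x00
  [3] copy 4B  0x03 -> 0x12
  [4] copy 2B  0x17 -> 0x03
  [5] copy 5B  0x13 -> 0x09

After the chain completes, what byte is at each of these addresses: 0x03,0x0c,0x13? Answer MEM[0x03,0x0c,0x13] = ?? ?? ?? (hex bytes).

MEM[0x03,0x0c,0x13] = 03 d5 ee

D0: mem[0x09..0x0a] <- [00 df]
D1: mem[0x0d..0x11] <- [3f 99 e6 00 df]
D2: mem[0x00..0x04] <- [e6 00 df 09 ee]
D3: mem[0x12..0x15] <- [09 ee 0d 3f]
D4: mem[0x03..0x04] <- [03 ac]
D5: mem[0x09..0x0d] <- [ee 0d 3f d5 03]
query mem[0x03]=0x03, mem[0x0c]=0xd5, mem[0x13]=0xee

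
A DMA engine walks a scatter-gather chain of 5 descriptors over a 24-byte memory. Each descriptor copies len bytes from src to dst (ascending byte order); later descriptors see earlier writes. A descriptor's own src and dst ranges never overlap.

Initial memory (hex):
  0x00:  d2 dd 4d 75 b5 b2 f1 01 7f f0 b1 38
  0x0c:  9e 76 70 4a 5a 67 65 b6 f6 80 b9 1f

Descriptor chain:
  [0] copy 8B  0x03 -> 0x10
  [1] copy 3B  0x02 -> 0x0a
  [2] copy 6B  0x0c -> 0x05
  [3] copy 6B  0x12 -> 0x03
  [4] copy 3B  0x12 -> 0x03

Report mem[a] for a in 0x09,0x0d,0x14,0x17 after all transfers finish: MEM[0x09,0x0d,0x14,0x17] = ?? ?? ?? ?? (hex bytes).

MEM[0x09,0x0d,0x14,0x17] = 75 76 01 b1

D0: mem[0x10..0x17] <- [75 b5 b2 f1 01 7f f0 b1]
D1: mem[0x0a..0x0c] <- [4d 75 b5]
D2: mem[0x05..0x0a] <- [b5 76 70 4a 75 b5]
D3: mem[0x03..0x08] <- [b2 f1 01 7f f0 b1]
D4: mem[0x03..0x05] <- [b2 f1 01]
query mem[0x09]=0x75, mem[0x0d]=0x76, mem[0x14]=0x01, mem[0x17]=0xb1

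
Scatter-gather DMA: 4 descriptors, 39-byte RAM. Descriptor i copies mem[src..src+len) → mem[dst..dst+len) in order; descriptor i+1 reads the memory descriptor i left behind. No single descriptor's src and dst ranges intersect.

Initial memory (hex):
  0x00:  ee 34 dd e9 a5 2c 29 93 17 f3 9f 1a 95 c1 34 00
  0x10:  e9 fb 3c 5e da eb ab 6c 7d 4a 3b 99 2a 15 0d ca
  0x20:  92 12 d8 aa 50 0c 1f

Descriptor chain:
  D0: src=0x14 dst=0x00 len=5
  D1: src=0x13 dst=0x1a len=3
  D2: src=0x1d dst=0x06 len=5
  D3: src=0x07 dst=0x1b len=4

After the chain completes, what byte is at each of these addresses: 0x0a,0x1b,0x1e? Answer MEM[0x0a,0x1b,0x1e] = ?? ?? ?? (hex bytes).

[0] 0x14->0x00 len=5 : da eb ab 6c 7d
[1] 0x13->0x1a len=3 : 5e da eb
[2] 0x1d->0x06 len=5 : 15 0d ca 92 12
[3] 0x07->0x1b len=4 : 0d ca 92 12
query mem[0x0a]=0x12, mem[0x1b]=0x0d, mem[0x1e]=0x12

MEM[0x0a,0x1b,0x1e] = 12 0d 12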